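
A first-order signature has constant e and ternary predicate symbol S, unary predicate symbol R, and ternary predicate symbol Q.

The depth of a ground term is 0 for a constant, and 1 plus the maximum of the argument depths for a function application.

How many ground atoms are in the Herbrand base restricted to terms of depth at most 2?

3

First count ground terms of depth ≤ 2.
With no function symbols every ground term is a constant, so there is exactly 1 ground term at every depth bound.
N_0 = 1
N_1 = 1
N_2 = 1
Explicitly: e.
So |H| = 1.
Ground atoms are formed by filling each argument slot of a predicate with a term from H, so an r-ary predicate gives |H|^r atoms:
  S: 1^3 = 1;  R: 1;  Q: 1^3 = 1
Total ground atoms: 1 + 1 + 1 = 3.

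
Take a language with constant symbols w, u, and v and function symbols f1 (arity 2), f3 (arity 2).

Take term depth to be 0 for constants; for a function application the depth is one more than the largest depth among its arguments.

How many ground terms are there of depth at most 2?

885

Let N_k = |{terms of depth ≤ k}|. Then N_0 = 3 and N_k = 3 + N_{k-1}^2 + N_{k-1}^2 for k ≥ 1 (one summand per function symbol, arity giving the exponent).
N_0 = 3
N_1 = 3 + 3^2 + 3^2 = 21
N_2 = 3 + 21^2 + 21^2 = 885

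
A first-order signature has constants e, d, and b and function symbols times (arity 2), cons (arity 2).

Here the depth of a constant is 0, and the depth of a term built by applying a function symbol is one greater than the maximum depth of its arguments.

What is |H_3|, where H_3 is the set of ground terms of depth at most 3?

If N_k denotes the number of depth-≤k ground terms, the 3 constants give N_0 = 3, and each function symbol of arity r contributes N_{k-1}^r new terms at level k: N_k = 3 + N_{k-1}^2 + N_{k-1}^2.
N_0 = 3
N_1 = 3 + 3^2 + 3^2 = 21
N_2 = 3 + 21^2 + 21^2 = 885
N_3 = 3 + 885^2 + 885^2 = 1566453

1566453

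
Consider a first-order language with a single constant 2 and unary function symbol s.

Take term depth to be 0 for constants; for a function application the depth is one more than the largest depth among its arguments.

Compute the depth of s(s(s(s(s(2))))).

depth(s(2)) = 1 + depth(2) = 1 + 0 = 1
depth(s(s(2))) = 1 + depth(s(2)) = 1 + 1 = 2
depth(s(s(s(2)))) = 1 + depth(s(s(2))) = 1 + 2 = 3
depth(s(s(s(s(2))))) = 1 + depth(s(s(s(2)))) = 1 + 3 = 4
depth(s(s(s(s(s(2)))))) = 1 + depth(s(s(s(s(2))))) = 1 + 4 = 5

5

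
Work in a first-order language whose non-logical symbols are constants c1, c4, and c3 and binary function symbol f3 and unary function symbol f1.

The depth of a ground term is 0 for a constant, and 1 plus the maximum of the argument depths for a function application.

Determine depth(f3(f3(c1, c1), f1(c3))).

2

depth(f3(c1, c1)) = 1 + max(0, 0) = 1
depth(f1(c3)) = 1 + depth(c3) = 1 + 0 = 1
depth(f3(f3(c1, c1), f1(c3))) = 1 + max(1, 1) = 2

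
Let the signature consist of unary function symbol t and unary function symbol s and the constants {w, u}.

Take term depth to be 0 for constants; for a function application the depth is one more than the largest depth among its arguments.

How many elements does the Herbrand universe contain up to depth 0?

2

Write N_k for the number of ground terms of depth ≤ k. A term of depth ≤ k is either a constant or a function symbol applied to arguments of depth ≤ k−1, so N_k = 2 + N_{k-1} + N_{k-1}.
N_0 = 2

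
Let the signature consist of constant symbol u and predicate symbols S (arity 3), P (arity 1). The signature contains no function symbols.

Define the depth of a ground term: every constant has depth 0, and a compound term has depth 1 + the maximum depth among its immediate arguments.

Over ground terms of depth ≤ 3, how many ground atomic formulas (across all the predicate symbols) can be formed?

First count ground terms of depth ≤ 3.
With no function symbols every ground term is a constant, so there is exactly 1 ground term at every depth bound.
N_0 = 1
N_1 = 1
N_2 = 1
N_3 = 1
So |H| = 1.
A ground atom is a predicate applied to a tuple of terms from H, so the count is the sum over predicates of |H|^arity:
  S: 1^3 = 1;  P: 1
Total ground atoms: 1 + 1 = 2.

2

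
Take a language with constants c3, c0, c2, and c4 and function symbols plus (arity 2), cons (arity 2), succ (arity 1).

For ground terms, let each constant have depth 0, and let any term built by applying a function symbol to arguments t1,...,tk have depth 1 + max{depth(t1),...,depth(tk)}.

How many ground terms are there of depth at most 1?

40

Let N_k count ground terms of depth at most k. Each non-constant term of depth ≤ k is some function symbol applied to depth-≤(k−1) arguments, giving N_k = 4 + N_{k-1}^2 + N_{k-1}^2 + N_{k-1}.
N_0 = 4
N_1 = 4 + 4^2 + 4^2 + 4 = 40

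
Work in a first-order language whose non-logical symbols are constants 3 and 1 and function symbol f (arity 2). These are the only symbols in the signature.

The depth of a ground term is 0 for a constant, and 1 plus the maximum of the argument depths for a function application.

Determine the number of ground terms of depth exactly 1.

4

Let N_k = |{terms of depth ≤ k}|. Then N_0 = 2 and N_k = 2 + N_{k-1}^2 for k ≥ 1 (one summand per function symbol, arity giving the exponent).
N_0 = 2
N_1 = 2 + 2^2 = 6
Terms of depth exactly 1: N_1 − N_0 = 6 − 2 = 4.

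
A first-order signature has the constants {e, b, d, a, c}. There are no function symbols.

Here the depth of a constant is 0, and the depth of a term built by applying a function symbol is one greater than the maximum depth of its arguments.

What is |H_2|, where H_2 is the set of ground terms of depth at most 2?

5

With no function symbols every ground term is a constant, so there are exactly 5 ground terms at every depth bound.
N_0 = 5
N_1 = 5
N_2 = 5
Explicitly: e, b, d, a, c.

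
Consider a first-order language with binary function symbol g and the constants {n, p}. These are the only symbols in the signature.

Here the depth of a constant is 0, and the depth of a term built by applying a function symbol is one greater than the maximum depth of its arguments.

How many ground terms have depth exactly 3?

1408

Let N_k count ground terms of depth at most k. Each non-constant term of depth ≤ k is some function symbol applied to depth-≤(k−1) arguments, giving N_k = 2 + N_{k-1}^2.
N_0 = 2
N_1 = 2 + 2^2 = 6
N_2 = 2 + 6^2 = 38
N_3 = 2 + 38^2 = 1446
Terms of depth exactly 3: N_3 − N_2 = 1446 − 38 = 1408.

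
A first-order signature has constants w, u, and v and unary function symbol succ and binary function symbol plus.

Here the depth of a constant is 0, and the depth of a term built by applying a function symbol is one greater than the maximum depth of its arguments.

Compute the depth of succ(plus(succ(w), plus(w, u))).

3

depth(succ(w)) = 1 + depth(w) = 1 + 0 = 1
depth(plus(w, u)) = 1 + max(0, 0) = 1
depth(plus(succ(w), plus(w, u))) = 1 + max(1, 1) = 2
depth(succ(plus(succ(w), plus(w, u)))) = 1 + depth(plus(succ(w), plus(w, u))) = 1 + 2 = 3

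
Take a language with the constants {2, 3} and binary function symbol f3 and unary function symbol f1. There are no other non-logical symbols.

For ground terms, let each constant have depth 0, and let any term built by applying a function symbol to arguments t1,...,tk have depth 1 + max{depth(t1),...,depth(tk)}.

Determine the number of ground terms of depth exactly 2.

Let N_k count ground terms of depth at most k. Each non-constant term of depth ≤ k is some function symbol applied to depth-≤(k−1) arguments, giving N_k = 2 + N_{k-1}^2 + N_{k-1}.
N_0 = 2
N_1 = 2 + 2^2 + 2 = 8
N_2 = 2 + 8^2 + 8 = 74
Terms of depth exactly 2: N_2 − N_1 = 74 − 8 = 66.

66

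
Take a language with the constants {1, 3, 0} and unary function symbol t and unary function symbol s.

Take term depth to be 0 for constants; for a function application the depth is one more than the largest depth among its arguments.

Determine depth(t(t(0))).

2

depth(t(0)) = 1 + depth(0) = 1 + 0 = 1
depth(t(t(0))) = 1 + depth(t(0)) = 1 + 1 = 2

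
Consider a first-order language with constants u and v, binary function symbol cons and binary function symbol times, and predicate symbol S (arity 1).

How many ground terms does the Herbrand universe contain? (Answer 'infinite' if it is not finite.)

infinite

The signature has at least one function symbol (cons, arity 2) and at least one constant (u).
Iterating cons gives infinitely many distinct ground terms: u, cons(u, u), cons(cons(u, u), cons(u, u)), ...
So the Herbrand universe is infinite.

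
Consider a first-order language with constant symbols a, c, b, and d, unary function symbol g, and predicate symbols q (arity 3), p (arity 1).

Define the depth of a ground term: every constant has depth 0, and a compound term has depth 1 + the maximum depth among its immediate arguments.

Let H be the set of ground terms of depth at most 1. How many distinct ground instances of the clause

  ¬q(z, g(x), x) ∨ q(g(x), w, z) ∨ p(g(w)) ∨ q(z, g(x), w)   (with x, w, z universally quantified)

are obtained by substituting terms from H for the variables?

512

Ground terms of depth ≤ 1:
  Let N_k count ground terms of depth at most k. Each non-constant term of depth ≤ k is some function symbol applied to depth-≤(k−1) arguments, giving N_k = 4 + N_{k-1}.
  N_0 = 4
  N_1 = 4 + 4 = 8
  Explicitly: a, c, b, d, g(a), g(c), g(b), g(d).
So there are 8 ground terms available for substitution.
The clause has 3 distinct variables (x, w, z), each appearing in the body. In the free term algebra distinct substitutions yield syntactically distinct ground instances.
Number of ground instances = 8^3 = 512.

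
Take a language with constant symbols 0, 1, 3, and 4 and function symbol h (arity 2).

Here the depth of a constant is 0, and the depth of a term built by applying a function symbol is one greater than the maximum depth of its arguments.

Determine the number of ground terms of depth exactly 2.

384

Let N_k = |{terms of depth ≤ k}|. Then N_0 = 4 and N_k = 4 + N_{k-1}^2 for k ≥ 1 (one summand per function symbol, arity giving the exponent).
N_0 = 4
N_1 = 4 + 4^2 = 20
N_2 = 4 + 20^2 = 404
Terms of depth exactly 2: N_2 − N_1 = 404 − 20 = 384.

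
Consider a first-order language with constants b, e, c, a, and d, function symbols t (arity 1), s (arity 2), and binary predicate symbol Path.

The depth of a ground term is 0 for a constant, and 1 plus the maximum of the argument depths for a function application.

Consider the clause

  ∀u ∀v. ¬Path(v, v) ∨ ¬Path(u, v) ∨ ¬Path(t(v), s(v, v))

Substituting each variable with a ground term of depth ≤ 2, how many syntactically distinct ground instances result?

Ground terms of depth ≤ 2:
  Let N_k = |{terms of depth ≤ k}|. Then N_0 = 5 and N_k = 5 + N_{k-1} + N_{k-1}^2 for k ≥ 1 (one summand per function symbol, arity giving the exponent).
  N_0 = 5
  N_1 = 5 + 5 + 5^2 = 35
  N_2 = 5 + 35 + 35^2 = 1265
So there are 1265 ground terms available for substitution.
There are 2 variables to instantiate (u, v), each occurring in at least one literal, so different choices give different ground instances.
Number of ground instances = 1265^2 = 1600225.

1600225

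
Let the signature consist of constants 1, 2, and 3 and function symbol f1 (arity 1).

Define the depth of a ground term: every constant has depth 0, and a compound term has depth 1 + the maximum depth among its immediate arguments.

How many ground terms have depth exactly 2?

Let N_k = |{terms of depth ≤ k}|. Then N_0 = 3 and N_k = 3 + N_{k-1} for k ≥ 1 (one summand per function symbol, arity giving the exponent).
N_0 = 3
N_1 = 3 + 3 = 6
N_2 = 3 + 6 = 9
Terms of depth exactly 2: N_2 − N_1 = 9 − 6 = 3.

3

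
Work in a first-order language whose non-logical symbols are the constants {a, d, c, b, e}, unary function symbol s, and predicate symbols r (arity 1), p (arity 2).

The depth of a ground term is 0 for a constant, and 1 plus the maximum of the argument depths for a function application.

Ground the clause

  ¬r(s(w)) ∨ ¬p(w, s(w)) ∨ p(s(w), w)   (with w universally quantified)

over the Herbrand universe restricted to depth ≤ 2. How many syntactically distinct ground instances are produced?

15

Ground terms of depth ≤ 2:
  If N_k denotes the number of depth-≤k ground terms, the 5 constants give N_0 = 5, and each function symbol of arity r contributes N_{k-1}^r new terms at level k: N_k = 5 + N_{k-1}.
  N_0 = 5
  N_1 = 5 + 5 = 10
  N_2 = 5 + 10 = 15
So there are 15 ground terms available for substitution.
There is 1 variable to instantiate (w),  occurring in at least one literal, so different choices give different ground instances.
Number of ground instances = 15.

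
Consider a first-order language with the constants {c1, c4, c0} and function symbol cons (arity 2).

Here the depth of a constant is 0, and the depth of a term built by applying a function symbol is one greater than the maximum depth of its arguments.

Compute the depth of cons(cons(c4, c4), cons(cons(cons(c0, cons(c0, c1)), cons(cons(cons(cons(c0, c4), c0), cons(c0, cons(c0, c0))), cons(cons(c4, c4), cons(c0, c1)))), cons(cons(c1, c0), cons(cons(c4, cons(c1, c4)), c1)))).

7

depth(cons(c4, c4)) = 1 + max(0, 0) = 1
depth(cons(c0, c1)) = 1 + max(0, 0) = 1
depth(cons(c0, cons(c0, c1))) = 1 + max(0, 1) = 2
depth(cons(c0, c4)) = 1 + max(0, 0) = 1
depth(cons(cons(c0, c4), c0)) = 1 + max(1, 0) = 2
depth(cons(c0, c0)) = 1 + max(0, 0) = 1
depth(cons(c0, cons(c0, c0))) = 1 + max(0, 1) = 2
depth(cons(cons(cons(c0, c4), c0), cons(c0, cons(c0, c0)))) = 1 + max(2, 2) = 3
depth(cons(cons(c4, c4), cons(c0, c1))) = 1 + max(1, 1) = 2
depth(cons(cons(cons(cons(c0, c4), c0), cons(c0, cons(c0, c0))), cons(cons(c4, c4), cons(c0, c1)))) = 1 + max(3, 2) = 4
depth(cons(cons(c0, cons(c0, c1)), cons(cons(cons(cons(c0, c4), c0), cons(c0, cons(c0, c0))), cons(cons(c4, c4), cons(c0, c1))))) = 1 + max(2, 4) = 5
depth(cons(c1, c0)) = 1 + max(0, 0) = 1
depth(cons(c1, c4)) = 1 + max(0, 0) = 1
depth(cons(c4, cons(c1, c4))) = 1 + max(0, 1) = 2
depth(cons(cons(c4, cons(c1, c4)), c1)) = 1 + max(2, 0) = 3
depth(cons(cons(c1, c0), cons(cons(c4, cons(c1, c4)), c1))) = 1 + max(1, 3) = 4
depth(cons(cons(cons(c0, cons(c0, c1)), cons(cons(cons(cons(c0, c4), c0), cons(c0, cons(c0, c0))), cons(cons(c4, c4), cons(c0, c1)))), cons(cons(c1, c0), cons(cons(c4, cons(c1, c4)), c1)))) = 1 + max(5, 4) = 6
depth(cons(cons(c4, c4), cons(cons(cons(c0, cons(c0, c1)), cons(cons(cons(cons(c0, c4), c0), cons(c0, cons(c0, c0))), cons(cons(c4, c4), cons(c0, c1)))), cons(cons(c1, c0), cons(cons(c4, cons(c1, c4)), c1))))) = 1 + max(1, 6) = 7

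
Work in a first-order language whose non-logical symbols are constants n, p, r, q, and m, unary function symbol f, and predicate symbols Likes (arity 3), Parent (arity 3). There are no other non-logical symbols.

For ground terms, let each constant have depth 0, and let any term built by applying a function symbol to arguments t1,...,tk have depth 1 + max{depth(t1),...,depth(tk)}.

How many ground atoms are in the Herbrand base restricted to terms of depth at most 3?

First count ground terms of depth ≤ 3.
Write N_k for the number of ground terms of depth ≤ k. A term of depth ≤ k is either a constant or a function symbol applied to arguments of depth ≤ k−1, so N_k = 5 + N_{k-1}.
N_0 = 5
N_1 = 5 + 5 = 10
N_2 = 5 + 10 = 15
N_3 = 5 + 15 = 20
So |H| = 20.
For each predicate symbol, the number of ground atoms is |H| raised to its arity; summing:
  Likes: 20^3 = 8000;  Parent: 20^3 = 8000
Total ground atoms: 8000 + 8000 = 16000.

16000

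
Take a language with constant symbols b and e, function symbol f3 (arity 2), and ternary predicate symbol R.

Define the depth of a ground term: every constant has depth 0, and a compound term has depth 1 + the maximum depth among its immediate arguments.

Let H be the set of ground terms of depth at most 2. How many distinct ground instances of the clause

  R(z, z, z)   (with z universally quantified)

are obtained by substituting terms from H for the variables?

Ground terms of depth ≤ 2:
  If N_k denotes the number of depth-≤k ground terms, the 2 constants give N_0 = 2, and each function symbol of arity r contributes N_{k-1}^r new terms at level k: N_k = 2 + N_{k-1}^2.
  N_0 = 2
  N_1 = 2 + 2^2 = 6
  N_2 = 2 + 6^2 = 38
So there are 38 ground terms available for substitution.
The body mentions the single quantified variable z; since ground terms form a free algebra, no two substitutions collapse to the same formula.
Number of ground instances = 38.

38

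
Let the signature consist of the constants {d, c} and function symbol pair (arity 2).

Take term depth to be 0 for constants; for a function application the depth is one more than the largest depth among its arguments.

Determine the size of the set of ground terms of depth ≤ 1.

6

Let N_k = |{terms of depth ≤ k}|. Then N_0 = 2 and N_k = 2 + N_{k-1}^2 for k ≥ 1 (one summand per function symbol, arity giving the exponent).
N_0 = 2
N_1 = 2 + 2^2 = 6
Explicitly: d, c, pair(d, d), pair(d, c), pair(c, d), pair(c, c).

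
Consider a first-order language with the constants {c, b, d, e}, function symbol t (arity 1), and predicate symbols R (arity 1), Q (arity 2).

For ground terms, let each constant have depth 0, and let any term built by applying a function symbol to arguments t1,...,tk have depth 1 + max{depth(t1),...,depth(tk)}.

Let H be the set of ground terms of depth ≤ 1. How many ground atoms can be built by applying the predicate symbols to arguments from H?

First count ground terms of depth ≤ 1.
Let N_k count ground terms of depth at most k. Each non-constant term of depth ≤ k is some function symbol applied to depth-≤(k−1) arguments, giving N_k = 4 + N_{k-1}.
N_0 = 4
N_1 = 4 + 4 = 8
So |H| = 8.
For each predicate symbol, the number of ground atoms is |H| raised to its arity; summing:
  R: 8;  Q: 8^2 = 64
Total ground atoms: 8 + 64 = 72.

72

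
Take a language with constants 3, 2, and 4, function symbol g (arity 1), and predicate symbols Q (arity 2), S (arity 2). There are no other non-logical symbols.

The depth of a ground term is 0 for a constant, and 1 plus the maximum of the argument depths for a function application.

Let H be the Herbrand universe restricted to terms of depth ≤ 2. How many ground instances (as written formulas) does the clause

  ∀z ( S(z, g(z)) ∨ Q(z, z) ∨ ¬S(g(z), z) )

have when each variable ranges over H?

9

Ground terms of depth ≤ 2:
  Let N_k count ground terms of depth at most k. Each non-constant term of depth ≤ k is some function symbol applied to depth-≤(k−1) arguments, giving N_k = 3 + N_{k-1}.
  N_0 = 3
  N_1 = 3 + 3 = 6
  N_2 = 3 + 6 = 9
So there are 9 ground terms available for substitution.
There is 1 variable to instantiate (z),  occurring in at least one literal, so different choices give different ground instances.
Number of ground instances = 9.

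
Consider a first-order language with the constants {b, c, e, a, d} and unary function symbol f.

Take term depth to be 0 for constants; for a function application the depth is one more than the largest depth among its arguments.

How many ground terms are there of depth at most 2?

If N_k denotes the number of depth-≤k ground terms, the 5 constants give N_0 = 5, and each function symbol of arity r contributes N_{k-1}^r new terms at level k: N_k = 5 + N_{k-1}.
N_0 = 5
N_1 = 5 + 5 = 10
N_2 = 5 + 10 = 15

15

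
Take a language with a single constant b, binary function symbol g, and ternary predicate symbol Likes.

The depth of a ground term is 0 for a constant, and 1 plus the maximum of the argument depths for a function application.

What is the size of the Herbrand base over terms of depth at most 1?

8

First count ground terms of depth ≤ 1.
Count level by level. With function symbols g/2, the terms of depth ≤ k are the 1 constant together with each function applied to depth-≤(k−1) tuples, so N_k = 1 + N_{k-1}^2.
N_0 = 1
N_1 = 1 + 1^2 = 2
Explicitly: b, g(b, b).
So |H| = 2.
A ground atom is a predicate applied to a tuple of terms from H, so the count is the sum over predicates of |H|^arity:
  Likes: 2^3 = 8
Total ground atoms: 8.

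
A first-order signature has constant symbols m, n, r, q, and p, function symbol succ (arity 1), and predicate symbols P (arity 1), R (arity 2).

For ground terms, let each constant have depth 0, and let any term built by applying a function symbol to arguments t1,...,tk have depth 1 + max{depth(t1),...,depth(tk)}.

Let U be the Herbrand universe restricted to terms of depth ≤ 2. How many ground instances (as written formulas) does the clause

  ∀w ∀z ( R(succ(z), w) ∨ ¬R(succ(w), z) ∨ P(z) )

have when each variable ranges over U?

225

Ground terms of depth ≤ 2:
  Let N_k = |{terms of depth ≤ k}|. Then N_0 = 5 and N_k = 5 + N_{k-1} for k ≥ 1 (one summand per function symbol, arity giving the exponent).
  N_0 = 5
  N_1 = 5 + 5 = 10
  N_2 = 5 + 10 = 15
So there are 15 ground terms available for substitution.
There are 2 variables to instantiate (w, z), each occurring in at least one literal, so different choices give different ground instances.
Number of ground instances = 15^2 = 225.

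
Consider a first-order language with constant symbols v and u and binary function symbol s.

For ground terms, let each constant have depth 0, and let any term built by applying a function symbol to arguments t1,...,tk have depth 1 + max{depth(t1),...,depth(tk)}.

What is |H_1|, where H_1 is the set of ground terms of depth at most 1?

6

Count level by level. With function symbols s/2, the terms of depth ≤ k are the 2 constants together with each function applied to depth-≤(k−1) tuples, so N_k = 2 + N_{k-1}^2.
N_0 = 2
N_1 = 2 + 2^2 = 6
Explicitly: v, u, s(v, v), s(v, u), s(u, v), s(u, u).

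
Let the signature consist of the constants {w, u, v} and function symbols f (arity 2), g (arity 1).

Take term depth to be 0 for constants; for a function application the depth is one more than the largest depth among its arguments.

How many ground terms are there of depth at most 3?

59295

Write N_k for the number of ground terms of depth ≤ k. A term of depth ≤ k is either a constant or a function symbol applied to arguments of depth ≤ k−1, so N_k = 3 + N_{k-1}^2 + N_{k-1}.
N_0 = 3
N_1 = 3 + 3^2 + 3 = 15
N_2 = 3 + 15^2 + 15 = 243
N_3 = 3 + 243^2 + 243 = 59295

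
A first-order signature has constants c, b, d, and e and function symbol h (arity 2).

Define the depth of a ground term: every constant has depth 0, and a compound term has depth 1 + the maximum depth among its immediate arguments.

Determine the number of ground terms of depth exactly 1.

16

Let N_k count ground terms of depth at most k. Each non-constant term of depth ≤ k is some function symbol applied to depth-≤(k−1) arguments, giving N_k = 4 + N_{k-1}^2.
N_0 = 4
N_1 = 4 + 4^2 = 20
Terms of depth exactly 1: N_1 − N_0 = 20 − 4 = 16.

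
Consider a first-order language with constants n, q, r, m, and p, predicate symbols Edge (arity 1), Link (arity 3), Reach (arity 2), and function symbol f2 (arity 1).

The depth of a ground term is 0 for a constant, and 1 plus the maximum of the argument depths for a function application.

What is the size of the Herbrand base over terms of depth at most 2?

3615

First count ground terms of depth ≤ 2.
Count level by level. With function symbols f2/1, the terms of depth ≤ k are the 5 constants together with each function applied to depth-≤(k−1) tuples, so N_k = 5 + N_{k-1}.
N_0 = 5
N_1 = 5 + 5 = 10
N_2 = 5 + 10 = 15
So |H| = 15.
For each predicate symbol, the number of ground atoms is |H| raised to its arity; summing:
  Edge: 15;  Link: 15^3 = 3375;  Reach: 15^2 = 225
Total ground atoms: 15 + 3375 + 225 = 3615.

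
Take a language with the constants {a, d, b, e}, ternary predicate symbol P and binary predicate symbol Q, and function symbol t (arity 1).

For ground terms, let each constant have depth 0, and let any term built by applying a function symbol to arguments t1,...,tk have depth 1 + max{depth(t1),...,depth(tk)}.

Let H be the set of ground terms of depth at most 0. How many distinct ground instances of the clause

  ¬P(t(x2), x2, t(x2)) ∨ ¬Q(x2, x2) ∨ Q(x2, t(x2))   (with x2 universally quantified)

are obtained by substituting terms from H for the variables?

Ground terms of depth ≤ 0:
  If N_k denotes the number of depth-≤k ground terms, the 4 constants give N_0 = 4, and each function symbol of arity r contributes N_{k-1}^r new terms at level k: N_k = 4 + N_{k-1}.
  N_0 = 4
So there are 4 ground terms available for substitution.
The body mentions the single quantified variable x2; since ground terms form a free algebra, no two substitutions collapse to the same formula.
Number of ground instances = 4.

4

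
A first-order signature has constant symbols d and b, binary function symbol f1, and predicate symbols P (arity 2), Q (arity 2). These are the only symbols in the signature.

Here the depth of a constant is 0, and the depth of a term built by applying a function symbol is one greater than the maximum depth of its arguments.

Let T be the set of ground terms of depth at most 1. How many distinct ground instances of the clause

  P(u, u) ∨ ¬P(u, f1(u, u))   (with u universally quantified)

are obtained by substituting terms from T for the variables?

Ground terms of depth ≤ 1:
  If N_k denotes the number of depth-≤k ground terms, the 2 constants give N_0 = 2, and each function symbol of arity r contributes N_{k-1}^r new terms at level k: N_k = 2 + N_{k-1}^2.
  N_0 = 2
  N_1 = 2 + 2^2 = 6
  Explicitly: d, b, f1(d, d), f1(d, b), f1(b, d), f1(b, b).
So there are 6 ground terms available for substitution.
The variable u ranges independently over the available ground terms, and distinct assignments produce distinct instances.
Number of ground instances = 6.

6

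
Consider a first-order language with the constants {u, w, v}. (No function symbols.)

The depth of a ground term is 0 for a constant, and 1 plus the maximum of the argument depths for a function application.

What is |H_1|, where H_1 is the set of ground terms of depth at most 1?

With no function symbols every ground term is a constant, so there are exactly 3 ground terms at every depth bound.
N_0 = 3
N_1 = 3

3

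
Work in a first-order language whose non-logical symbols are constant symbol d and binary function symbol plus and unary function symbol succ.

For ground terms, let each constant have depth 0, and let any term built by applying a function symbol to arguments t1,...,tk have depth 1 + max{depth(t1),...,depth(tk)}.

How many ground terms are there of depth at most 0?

Write N_k for the number of ground terms of depth ≤ k. A term of depth ≤ k is either a constant or a function symbol applied to arguments of depth ≤ k−1, so N_k = 1 + N_{k-1}^2 + N_{k-1}.
N_0 = 1
Explicitly: d.

1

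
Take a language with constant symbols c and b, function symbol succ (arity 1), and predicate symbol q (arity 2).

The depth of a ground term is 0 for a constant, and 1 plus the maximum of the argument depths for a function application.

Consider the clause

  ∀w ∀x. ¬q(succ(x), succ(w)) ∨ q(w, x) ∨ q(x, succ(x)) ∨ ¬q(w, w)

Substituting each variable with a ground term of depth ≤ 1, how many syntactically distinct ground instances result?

Ground terms of depth ≤ 1:
  Write N_k for the number of ground terms of depth ≤ k. A term of depth ≤ k is either a constant or a function symbol applied to arguments of depth ≤ k−1, so N_k = 2 + N_{k-1}.
  N_0 = 2
  N_1 = 2 + 2 = 4
So there are 4 ground terms available for substitution.
Each of w, x ranges independently over the available ground terms, and distinct assignments produce distinct instances.
Number of ground instances = 4^2 = 16.

16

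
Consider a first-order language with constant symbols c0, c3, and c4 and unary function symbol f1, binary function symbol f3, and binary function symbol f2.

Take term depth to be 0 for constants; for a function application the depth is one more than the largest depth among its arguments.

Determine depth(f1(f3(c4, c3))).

depth(f3(c4, c3)) = 1 + max(0, 0) = 1
depth(f1(f3(c4, c3))) = 1 + depth(f3(c4, c3)) = 1 + 1 = 2

2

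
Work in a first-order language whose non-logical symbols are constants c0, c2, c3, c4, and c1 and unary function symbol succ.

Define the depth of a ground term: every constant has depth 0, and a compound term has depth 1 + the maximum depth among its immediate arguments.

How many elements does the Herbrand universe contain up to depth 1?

Write N_k for the number of ground terms of depth ≤ k. A term of depth ≤ k is either a constant or a function symbol applied to arguments of depth ≤ k−1, so N_k = 5 + N_{k-1}.
N_0 = 5
N_1 = 5 + 5 = 10
Explicitly: c0, c2, c3, c4, c1, succ(c0), succ(c2), succ(c3), succ(c4), succ(c1).

10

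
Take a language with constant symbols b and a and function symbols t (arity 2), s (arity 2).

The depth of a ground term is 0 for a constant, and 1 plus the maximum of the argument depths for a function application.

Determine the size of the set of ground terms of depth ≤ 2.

202

Count level by level. With function symbols t/2, s/2, the terms of depth ≤ k are the 2 constants together with each function applied to depth-≤(k−1) tuples, so N_k = 2 + N_{k-1}^2 + N_{k-1}^2.
N_0 = 2
N_1 = 2 + 2^2 + 2^2 = 10
N_2 = 2 + 10^2 + 10^2 = 202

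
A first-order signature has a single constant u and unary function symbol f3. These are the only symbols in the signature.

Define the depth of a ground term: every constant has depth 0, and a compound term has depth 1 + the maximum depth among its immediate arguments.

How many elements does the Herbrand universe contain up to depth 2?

Let N_k = |{terms of depth ≤ k}|. Then N_0 = 1 and N_k = 1 + N_{k-1} for k ≥ 1 (one summand per function symbol, arity giving the exponent).
N_0 = 1
N_1 = 1 + 1 = 2
N_2 = 1 + 2 = 3
Explicitly: u, f3(u), f3(f3(u)).

3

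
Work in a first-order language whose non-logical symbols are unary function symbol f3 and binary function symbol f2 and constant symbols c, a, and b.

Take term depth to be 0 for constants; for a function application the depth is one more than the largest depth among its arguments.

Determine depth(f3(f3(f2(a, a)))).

3

depth(f2(a, a)) = 1 + max(0, 0) = 1
depth(f3(f2(a, a))) = 1 + depth(f2(a, a)) = 1 + 1 = 2
depth(f3(f3(f2(a, a)))) = 1 + depth(f3(f2(a, a))) = 1 + 2 = 3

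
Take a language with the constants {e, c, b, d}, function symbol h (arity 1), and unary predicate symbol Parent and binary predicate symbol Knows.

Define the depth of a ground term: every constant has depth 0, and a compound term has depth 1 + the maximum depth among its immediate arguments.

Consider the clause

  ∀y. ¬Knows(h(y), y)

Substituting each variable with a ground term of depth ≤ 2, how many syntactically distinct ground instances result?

Ground terms of depth ≤ 2:
  Write N_k for the number of ground terms of depth ≤ k. A term of depth ≤ k is either a constant or a function symbol applied to arguments of depth ≤ k−1, so N_k = 4 + N_{k-1}.
  N_0 = 4
  N_1 = 4 + 4 = 8
  N_2 = 4 + 8 = 12
  Explicitly: e, c, b, d, h(e), h(c), h(b), h(d), h(h(e)), h(h(c)), h(h(b)), h(h(d)).
So there are 12 ground terms available for substitution.
The clause has 1 distinct variable (y), which appears in the body. In the free term algebra distinct substitutions yield syntactically distinct ground instances.
Number of ground instances = 12.

12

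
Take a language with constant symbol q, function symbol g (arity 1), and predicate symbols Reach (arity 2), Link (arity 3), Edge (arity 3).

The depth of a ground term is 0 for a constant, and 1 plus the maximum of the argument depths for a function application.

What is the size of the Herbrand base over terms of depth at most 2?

First count ground terms of depth ≤ 2.
Let N_k count ground terms of depth at most k. Each non-constant term of depth ≤ k is some function symbol applied to depth-≤(k−1) arguments, giving N_k = 1 + N_{k-1}.
N_0 = 1
N_1 = 1 + 1 = 2
N_2 = 1 + 2 = 3
Explicitly: q, g(q), g(g(q)).
So |H| = 3.
A ground atom is a predicate applied to a tuple of terms from H, so the count is the sum over predicates of |H|^arity:
  Reach: 3^2 = 9;  Link: 3^3 = 27;  Edge: 3^3 = 27
Total ground atoms: 9 + 27 + 27 = 63.

63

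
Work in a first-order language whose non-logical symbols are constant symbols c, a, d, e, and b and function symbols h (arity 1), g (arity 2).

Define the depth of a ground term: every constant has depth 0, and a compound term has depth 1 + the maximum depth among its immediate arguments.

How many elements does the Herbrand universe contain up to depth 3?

If N_k denotes the number of depth-≤k ground terms, the 5 constants give N_0 = 5, and each function symbol of arity r contributes N_{k-1}^r new terms at level k: N_k = 5 + N_{k-1} + N_{k-1}^2.
N_0 = 5
N_1 = 5 + 5 + 5^2 = 35
N_2 = 5 + 35 + 35^2 = 1265
N_3 = 5 + 1265 + 1265^2 = 1601495

1601495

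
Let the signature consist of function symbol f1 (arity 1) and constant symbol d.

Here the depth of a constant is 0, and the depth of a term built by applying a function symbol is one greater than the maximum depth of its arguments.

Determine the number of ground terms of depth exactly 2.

Let N_k = |{terms of depth ≤ k}|. Then N_0 = 1 and N_k = 1 + N_{k-1} for k ≥ 1 (one summand per function symbol, arity giving the exponent).
N_0 = 1
N_1 = 1 + 1 = 2
N_2 = 1 + 2 = 3
Terms of depth exactly 2: N_2 − N_1 = 3 − 2 = 1.

1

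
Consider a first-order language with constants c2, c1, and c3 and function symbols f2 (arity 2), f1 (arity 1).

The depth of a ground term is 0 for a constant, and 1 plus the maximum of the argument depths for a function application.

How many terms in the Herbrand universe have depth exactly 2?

228

If N_k denotes the number of depth-≤k ground terms, the 3 constants give N_0 = 3, and each function symbol of arity r contributes N_{k-1}^r new terms at level k: N_k = 3 + N_{k-1}^2 + N_{k-1}.
N_0 = 3
N_1 = 3 + 3^2 + 3 = 15
N_2 = 3 + 15^2 + 15 = 243
Terms of depth exactly 2: N_2 − N_1 = 243 − 15 = 228.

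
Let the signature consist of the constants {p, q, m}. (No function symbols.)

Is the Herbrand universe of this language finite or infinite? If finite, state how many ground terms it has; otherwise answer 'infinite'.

3

There are no function symbols, so every ground term is one of the 3 constants.
The Herbrand universe is {p, q, m}, which is finite with 3 elements.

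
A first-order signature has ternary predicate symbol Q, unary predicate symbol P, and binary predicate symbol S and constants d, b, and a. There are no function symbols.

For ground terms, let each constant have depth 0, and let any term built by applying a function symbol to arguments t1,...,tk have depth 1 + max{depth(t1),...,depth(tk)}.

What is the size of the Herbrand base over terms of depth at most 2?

39

First count ground terms of depth ≤ 2.
With no function symbols every ground term is a constant, so there are exactly 3 ground terms at every depth bound.
N_0 = 3
N_1 = 3
N_2 = 3
Explicitly: d, b, a.
So |H| = 3.
Each predicate of arity r yields |H|^r ground atoms (one per choice of an r-tuple from H):
  Q: 3^3 = 27;  P: 3;  S: 3^2 = 9
Total ground atoms: 27 + 3 + 9 = 39.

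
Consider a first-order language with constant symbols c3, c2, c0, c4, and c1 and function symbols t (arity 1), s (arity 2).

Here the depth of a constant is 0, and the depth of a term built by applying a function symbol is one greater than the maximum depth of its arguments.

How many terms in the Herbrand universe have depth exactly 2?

Write N_k for the number of ground terms of depth ≤ k. A term of depth ≤ k is either a constant or a function symbol applied to arguments of depth ≤ k−1, so N_k = 5 + N_{k-1} + N_{k-1}^2.
N_0 = 5
N_1 = 5 + 5 + 5^2 = 35
N_2 = 5 + 35 + 35^2 = 1265
Terms of depth exactly 2: N_2 − N_1 = 1265 − 35 = 1230.

1230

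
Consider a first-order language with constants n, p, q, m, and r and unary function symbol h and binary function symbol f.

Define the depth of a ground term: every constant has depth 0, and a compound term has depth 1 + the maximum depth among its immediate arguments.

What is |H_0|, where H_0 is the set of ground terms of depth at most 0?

Write N_k for the number of ground terms of depth ≤ k. A term of depth ≤ k is either a constant or a function symbol applied to arguments of depth ≤ k−1, so N_k = 5 + N_{k-1} + N_{k-1}^2.
N_0 = 5
Explicitly: n, p, q, m, r.

5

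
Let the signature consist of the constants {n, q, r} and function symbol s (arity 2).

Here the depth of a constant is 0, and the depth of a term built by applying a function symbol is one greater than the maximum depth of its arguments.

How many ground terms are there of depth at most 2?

147

Write N_k for the number of ground terms of depth ≤ k. A term of depth ≤ k is either a constant or a function symbol applied to arguments of depth ≤ k−1, so N_k = 3 + N_{k-1}^2.
N_0 = 3
N_1 = 3 + 3^2 = 12
N_2 = 3 + 12^2 = 147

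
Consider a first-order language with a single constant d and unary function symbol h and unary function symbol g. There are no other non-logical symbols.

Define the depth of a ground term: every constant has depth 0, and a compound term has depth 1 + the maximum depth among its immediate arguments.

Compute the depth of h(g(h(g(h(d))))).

depth(h(d)) = 1 + depth(d) = 1 + 0 = 1
depth(g(h(d))) = 1 + depth(h(d)) = 1 + 1 = 2
depth(h(g(h(d)))) = 1 + depth(g(h(d))) = 1 + 2 = 3
depth(g(h(g(h(d))))) = 1 + depth(h(g(h(d)))) = 1 + 3 = 4
depth(h(g(h(g(h(d)))))) = 1 + depth(g(h(g(h(d))))) = 1 + 4 = 5

5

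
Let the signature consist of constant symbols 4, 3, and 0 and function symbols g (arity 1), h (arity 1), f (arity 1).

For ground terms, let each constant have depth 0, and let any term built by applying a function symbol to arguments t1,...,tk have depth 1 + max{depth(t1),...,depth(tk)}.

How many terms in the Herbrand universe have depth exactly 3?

81

Count level by level. With function symbols g/1, h/1, f/1, the terms of depth ≤ k are the 3 constants together with each function applied to depth-≤(k−1) tuples, so N_k = 3 + N_{k-1} + N_{k-1} + N_{k-1}.
N_0 = 3
N_1 = 3 + 3 + 3 + 3 = 12
N_2 = 3 + 12 + 12 + 12 = 39
N_3 = 3 + 39 + 39 + 39 = 120
Terms of depth exactly 3: N_3 − N_2 = 120 − 39 = 81.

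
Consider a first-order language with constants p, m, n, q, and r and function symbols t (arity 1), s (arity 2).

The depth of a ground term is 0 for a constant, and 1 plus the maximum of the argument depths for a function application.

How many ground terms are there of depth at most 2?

Let N_k = |{terms of depth ≤ k}|. Then N_0 = 5 and N_k = 5 + N_{k-1} + N_{k-1}^2 for k ≥ 1 (one summand per function symbol, arity giving the exponent).
N_0 = 5
N_1 = 5 + 5 + 5^2 = 35
N_2 = 5 + 35 + 35^2 = 1265

1265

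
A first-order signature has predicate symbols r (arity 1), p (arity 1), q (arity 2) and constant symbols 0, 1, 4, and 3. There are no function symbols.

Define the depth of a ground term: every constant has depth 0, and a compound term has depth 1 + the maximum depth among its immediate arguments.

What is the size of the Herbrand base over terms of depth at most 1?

First count ground terms of depth ≤ 1.
With no function symbols every ground term is a constant, so there are exactly 4 ground terms at every depth bound.
N_0 = 4
N_1 = 4
Explicitly: 0, 1, 4, 3.
So |H| = 4.
For each predicate symbol, the number of ground atoms is |H| raised to its arity; summing:
  r: 4;  p: 4;  q: 4^2 = 16
Total ground atoms: 4 + 4 + 16 = 24.

24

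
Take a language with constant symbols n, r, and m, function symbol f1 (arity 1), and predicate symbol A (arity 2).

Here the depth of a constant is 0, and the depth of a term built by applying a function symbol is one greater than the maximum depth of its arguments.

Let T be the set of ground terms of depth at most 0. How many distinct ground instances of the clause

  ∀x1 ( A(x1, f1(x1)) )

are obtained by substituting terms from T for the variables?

Ground terms of depth ≤ 0:
  Let N_k = |{terms of depth ≤ k}|. Then N_0 = 3 and N_k = 3 + N_{k-1} for k ≥ 1 (one summand per function symbol, arity giving the exponent).
  N_0 = 3
  Explicitly: n, r, m.
So there are 3 ground terms available for substitution.
There is 1 variable to instantiate (x1),  occurring in at least one literal, so different choices give different ground instances.
Number of ground instances = 3.

3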